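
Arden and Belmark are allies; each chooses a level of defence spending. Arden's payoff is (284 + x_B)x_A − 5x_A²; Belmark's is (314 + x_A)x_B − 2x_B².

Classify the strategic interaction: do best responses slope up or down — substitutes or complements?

Expanding Arden's payoff: 284x_A + x_Bx_A − 5x_A².
∂π/∂x_A = 284 + x_B − 10x_A = 0, so x_A = 28.4 + 0.1x_B.
The best-response slope dx_A/dx_B = 0.1 > 0: the reaction function is upward-sloping, so the choices are strategic complements.

strategic complements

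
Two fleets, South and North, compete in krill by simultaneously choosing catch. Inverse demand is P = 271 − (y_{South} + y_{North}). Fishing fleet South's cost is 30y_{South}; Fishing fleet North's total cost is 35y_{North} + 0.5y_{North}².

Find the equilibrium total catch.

Fishing fleet South's profit: π = y_{South}(271 − (y_{South} + y_{North})) − 30y_{South}.
∂π/∂y_{South} = 241 − 2y_{South} − y_{North} = 0, so y_{South} = 120.5 − 0.5y_{North}.
For North: ∂π/∂y_{North} = 236 − 3y_{North} − y_{South} = 0 ⇒ y_{North} = 236/3 − (1/3)y_{South}.
Solving the two reaction functions simultaneously: (1 − (−0.5)(−1/3))y_{South} = 120.5 − 0.5·(236/3), so (5/6)y_{South} = 487/6 and y_{South} = 97.4.
Then y_{North} = 236/3 − (1/3)·97.4 = 46.2.
Total catch: 97.4 + 46.2 = 143.6.

143.6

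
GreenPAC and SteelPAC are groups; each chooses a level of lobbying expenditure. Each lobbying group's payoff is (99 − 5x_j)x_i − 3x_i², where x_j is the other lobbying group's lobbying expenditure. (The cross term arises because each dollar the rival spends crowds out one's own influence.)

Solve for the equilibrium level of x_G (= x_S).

GreenPAC's payoff is (99 − 5x_S)x_G − 3x_G².
∂π/∂x_G = 99 − 5x_S − 6x_G = 0, so x_G = 16.5 − (5/6)x_S.
Setting x_G = x_S in the reaction function: x_G = 16.5 − (5/6)x_G, so x_G = 16.5 / (11/6) = 9.

9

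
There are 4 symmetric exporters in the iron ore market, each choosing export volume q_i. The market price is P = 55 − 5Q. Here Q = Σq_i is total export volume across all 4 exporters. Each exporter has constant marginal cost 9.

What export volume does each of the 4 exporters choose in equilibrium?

1.84

A representative exporter's profit is π_i = q_i(55 − 5Q) − 9q_i, with Q = q_i + Σ_{j≠i} q_j.
First-order condition: 46 − 10q_i − 5Σ_{j≠i} q_j = 0.
In a symmetric equilibrium every exporter chooses the same q, so Σ_{j≠i} q_j = 3q. The condition becomes 46 − 25q = 0, giving q = 46/25 = 1.84.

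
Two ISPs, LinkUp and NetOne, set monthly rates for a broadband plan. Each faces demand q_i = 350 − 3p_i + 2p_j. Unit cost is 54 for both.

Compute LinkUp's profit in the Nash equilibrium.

LinkUp's profit: π = (p_{LinkUp} − 54)(350 − 3p_{LinkUp} + 2p_{NetOne}).
∂π/∂p_{LinkUp} = 512 − 6p_{LinkUp} + 2p_{NetOne} = 0 ⇒ p_{LinkUp} = 256/3 + (1/3)p_{NetOne}.
The game is symmetric, so in equilibrium p_{NetOne} = p_{LinkUp}: the reaction function gives (2/3)p_{LinkUp} = 256/3, hence p_{LinkUp} = 128.
q_{LinkUp} = 350 − 3·128 + 2·128 = 222.
Profit = (128 − 54)·222 = 16428.

16428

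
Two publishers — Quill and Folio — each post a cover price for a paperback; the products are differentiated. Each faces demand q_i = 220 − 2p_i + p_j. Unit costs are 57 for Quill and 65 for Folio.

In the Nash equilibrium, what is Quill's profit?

Quill's profit: π = (p_{Quill} − 57)(220 − 2p_{Quill} + p_{Folio}).
∂π/∂p_{Quill} = 334 − 4p_{Quill} + p_{Folio} = 0 ⇒ p_{Quill} = 83.5 + 0.25p_{Folio}.
Similarly p_{Folio} = 87.5 + 0.25p_{Quill}.
Plugging p_{Folio} into Quill's best response: p_{Quill} = 83.5 + 0.25(87.5 + 0.25p_{Quill}) ⇒ 0.9375p_{Quill} = 105.375, so p_{Quill} = 112.4.
Then p_{Folio} = 87.5 + 0.25·112.4 = 115.6.
q_{Quill} = 220 − 2·112.4 + 115.6 = 110.8.
Profit = (112.4 − 57)·110.8 = 6138.32.

6138.32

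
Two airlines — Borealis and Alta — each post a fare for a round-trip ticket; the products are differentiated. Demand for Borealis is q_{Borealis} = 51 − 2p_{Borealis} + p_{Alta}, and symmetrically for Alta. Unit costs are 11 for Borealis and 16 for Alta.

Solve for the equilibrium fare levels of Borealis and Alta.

25, 27

Borealis's profit: π = (p_{Borealis} − 11)(51 − 2p_{Borealis} + p_{Alta}).
∂π/∂p_{Borealis} = 73 − 4p_{Borealis} + p_{Alta} = 0 ⇒ p_{Borealis} = 18.25 + 0.25p_{Alta}.
Similarly p_{Alta} = 20.75 + 0.25p_{Borealis}.
Solving the two reaction functions simultaneously: (1 − (0.25)(0.25))p_{Borealis} = 18.25 + 0.25·20.75, so 0.9375p_{Borealis} = 23.4375 and p_{Borealis} = 25.
Then p_{Alta} = 20.75 + 0.25·25 = 27.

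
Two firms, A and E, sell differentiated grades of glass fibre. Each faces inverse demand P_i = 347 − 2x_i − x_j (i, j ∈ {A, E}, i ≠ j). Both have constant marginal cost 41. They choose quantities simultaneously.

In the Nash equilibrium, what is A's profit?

7490.88

Firm A's profit: π = x_A(347 − 2x_A − x_E) − 41x_A.
∂π/∂x_A = 306 − 4x_A − x_E = 0 ⇒ x_A = 76.5 − 0.25x_E.
The game is symmetric, so in equilibrium x_E = x_A: the reaction function gives 1.25x_A = 76.5, hence x_A = 61.2.
P_A = 347 − 2·61.2 − 61.2 = 163.4.
Profit = (163.4 − 41)·61.2 = 7490.88.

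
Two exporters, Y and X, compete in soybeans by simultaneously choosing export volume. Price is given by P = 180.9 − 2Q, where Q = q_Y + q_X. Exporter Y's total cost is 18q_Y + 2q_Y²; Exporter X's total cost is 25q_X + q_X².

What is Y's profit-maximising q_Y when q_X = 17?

16.1125

Exporter Y's profit: π = q_Y(180.9 − 2(q_Y + q_X)) − 18q_Y − 2q_Y².
∂π/∂q_Y = 162.9 − 8q_Y − 2q_X = 0, so q_Y = 20.3625 − 0.25q_X.
At q_X = 17: q_Y = 20.3625 − 0.25·17 = 16.1125.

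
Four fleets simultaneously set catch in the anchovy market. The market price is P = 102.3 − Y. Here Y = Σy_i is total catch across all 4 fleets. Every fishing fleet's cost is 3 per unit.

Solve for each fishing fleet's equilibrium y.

19.86

A representative fishing fleet's profit is π_i = y_i(102.3 − Y) − 3y_i, with Y = y_i + Σ_{j≠i} y_j.
First-order condition: 99.3 − 2y_i − Σ_{j≠i} y_j = 0.
With identical fishing fleets, set every y_j = y: then 99.3 − 2y − 3y = 0, i.e. y = 99.3/5 = 19.86.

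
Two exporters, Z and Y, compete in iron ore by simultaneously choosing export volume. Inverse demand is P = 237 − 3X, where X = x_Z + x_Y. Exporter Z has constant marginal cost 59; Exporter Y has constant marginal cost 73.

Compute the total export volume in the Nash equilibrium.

38

Exporter Z's profit: π = x_Z(237 − 3(x_Z + x_Y)) − 59x_Z.
∂π/∂x_Z = 178 − 6x_Z − 3x_Y = 0, so x_Z = 89/3 − 0.5x_Y.
By the same steps for Y: x_Y = 82/3 − 0.5x_Z.
Substituting the second reaction function into the first: x_Z = 89/3 − 0.5(82/3 − 0.5x_Z), which gives 0.75x_Z = 16 ⇒ x_Z = 64/3.
Then x_Y = 82/3 − 0.5·(64/3) = 50/3.
Total export volume: 64/3 + 50/3 = 38.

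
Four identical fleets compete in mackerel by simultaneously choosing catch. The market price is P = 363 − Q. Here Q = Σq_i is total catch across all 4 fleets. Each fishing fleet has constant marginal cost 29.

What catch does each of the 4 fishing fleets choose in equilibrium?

66.8

A representative fishing fleet's profit is π_i = q_i(363 − Q) − 29q_i, with Q = q_i + Σ_{j≠i} q_j.
First-order condition: 334 − 2q_i − Σ_{j≠i} q_j = 0.
Imposing symmetry (q_j = q for all j) turns Σ_{j≠i} q_j into 3q, so 334 = 5q and q = 66.8.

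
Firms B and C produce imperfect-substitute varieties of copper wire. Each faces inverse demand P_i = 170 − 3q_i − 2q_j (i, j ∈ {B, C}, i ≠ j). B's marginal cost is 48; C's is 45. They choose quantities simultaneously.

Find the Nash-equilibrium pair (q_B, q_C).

Firm B's profit: π = q_B(170 − 3q_B − 2q_C) − 48q_B.
∂π/∂q_B = 122 − 6q_B − 2q_C = 0 ⇒ q_B = 61/3 − (1/3)q_C.
Similarly q_C = 125/6 − (1/3)q_B.
Solving the two reaction functions simultaneously: (1 − (−1/3)(−1/3))q_B = 61/3 − (1/3)·(125/6), so (8/9)q_B = 241/18 and q_B = 15.0625.
Then q_C = 125/6 − (1/3)·15.0625 = 15.8125.

15.0625, 15.8125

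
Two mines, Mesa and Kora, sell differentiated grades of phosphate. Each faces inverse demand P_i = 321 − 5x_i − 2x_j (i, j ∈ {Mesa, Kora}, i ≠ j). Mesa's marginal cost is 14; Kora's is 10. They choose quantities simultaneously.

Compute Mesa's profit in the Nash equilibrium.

Mine Mesa's profit: π = x_{Mesa}(321 − 5x_{Mesa} − 2x_{Kora}) − 14x_{Mesa}.
∂π/∂x_{Mesa} = 307 − 10x_{Mesa} − 2x_{Kora} = 0 ⇒ x_{Mesa} = 30.7 − 0.2x_{Kora}.
Similarly x_{Kora} = 31.1 − 0.2x_{Mesa}.
Solving the two reaction functions simultaneously: (1 − (−0.2)(−0.2))x_{Mesa} = 30.7 − 0.2·31.1, so 0.96x_{Mesa} = 24.48 and x_{Mesa} = 25.5.
Then x_{Kora} = 31.1 − 0.2·25.5 = 26.
P_{Mesa} = 321 − 5·25.5 − 2·26 = 141.5.
Profit = (141.5 − 14)·25.5 = 3251.25.

3251.25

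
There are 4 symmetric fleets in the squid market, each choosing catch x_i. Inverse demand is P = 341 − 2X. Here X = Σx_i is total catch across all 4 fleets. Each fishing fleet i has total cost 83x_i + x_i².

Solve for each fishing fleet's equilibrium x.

A representative fishing fleet's profit is π_i = x_i(341 − 2X) − 83x_i − x_i², with X = x_i + Σ_{j≠i} x_j.
First-order condition: 258 − 6x_i − 2Σ_{j≠i} x_j = 0.
In a symmetric equilibrium every fishing fleet chooses the same x, so Σ_{j≠i} x_j = 3x. The condition becomes 258 − 12x = 0, giving x = 258/12 = 21.5.

21.5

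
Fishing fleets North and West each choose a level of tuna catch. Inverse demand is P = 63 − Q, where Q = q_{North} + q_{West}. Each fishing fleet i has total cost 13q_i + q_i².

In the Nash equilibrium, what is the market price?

43

Fishing fleet North's profit: π = q_{North}(63 − (q_{North} + q_{West})) − 13q_{North} − q_{North}².
∂π/∂q_{North} = 50 − 4q_{North} − q_{West} = 0, so q_{North} = 12.5 − 0.25q_{West}.
Setting q_{North} = q_{West} in the reaction function: q_{North} = 12.5 − 0.25q_{North}, so q_{North} = 12.5 / 1.25 = 10.
Equilibrium price: P = 63 − 20 = 43.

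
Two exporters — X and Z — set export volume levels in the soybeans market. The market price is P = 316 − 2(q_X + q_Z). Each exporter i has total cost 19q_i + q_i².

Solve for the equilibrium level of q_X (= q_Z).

37.125

Exporter X's profit: π = q_X(316 − 2(q_X + q_Z)) − 19q_X − q_X².
∂π/∂q_X = 297 − 6q_X − 2q_Z = 0, so q_X = 49.5 − (1/3)q_Z.
By symmetry q_Z = q_X; substituting into the reaction function, (4/3)q_X = 49.5 and q_X = 37.125.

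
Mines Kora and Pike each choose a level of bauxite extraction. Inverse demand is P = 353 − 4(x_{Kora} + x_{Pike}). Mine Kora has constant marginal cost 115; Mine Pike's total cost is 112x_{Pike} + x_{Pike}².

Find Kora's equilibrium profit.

1958.0625

Mine Kora's profit: π = x_{Kora}(353 − 4(x_{Kora} + x_{Pike})) − 115x_{Kora}.
∂π/∂x_{Kora} = 238 − 8x_{Kora} − 4x_{Pike} = 0, so x_{Kora} = 29.75 − 0.5x_{Pike}.
For Pike: ∂π/∂x_{Pike} = 241 − 10x_{Pike} − 4x_{Kora} = 0 ⇒ x_{Pike} = 24.1 − 0.4x_{Kora}.
Plugging x_{Pike} into Kora's best response: x_{Kora} = 29.75 − 0.5(24.1 − 0.4x_{Kora}) ⇒ 0.8x_{Kora} = 17.7, so x_{Kora} = 22.125.
Then x_{Pike} = 24.1 − 0.4·22.125 = 15.25.
Price P = 353 − 4·37.375 = 203.5.
Kora's profit: (203.5 − 115)·22.125 = 1958.0625.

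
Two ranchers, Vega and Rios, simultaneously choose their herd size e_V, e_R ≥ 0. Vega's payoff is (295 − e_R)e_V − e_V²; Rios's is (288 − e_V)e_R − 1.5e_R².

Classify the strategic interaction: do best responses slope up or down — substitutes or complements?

Expanding Vega's payoff: 295e_V − e_Re_V − e_V².
∂π/∂e_V = 295 − e_R − 2e_V = 0, so e_V = 147.5 − 0.5e_R.
The best-response slope de_V/de_R = −0.5 < 0: the reaction function is downward-sloping, so the choices are strategic substitutes.

strategic substitutes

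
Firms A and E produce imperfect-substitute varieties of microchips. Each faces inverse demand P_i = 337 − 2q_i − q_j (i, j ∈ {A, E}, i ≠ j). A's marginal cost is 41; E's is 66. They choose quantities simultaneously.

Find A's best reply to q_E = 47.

62.25

Firm A's profit: π = q_A(337 − 2q_A − q_E) − 41q_A.
∂π/∂q_A = 296 − 4q_A − q_E = 0 ⇒ q_A = 74 − 0.25q_E.
At q_E = 47: q_A = 74 − 0.25·47 = 62.25.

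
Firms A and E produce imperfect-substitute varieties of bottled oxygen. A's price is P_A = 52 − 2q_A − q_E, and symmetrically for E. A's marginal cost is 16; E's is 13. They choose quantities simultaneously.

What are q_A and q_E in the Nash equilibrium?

Firm A's profit: π = q_A(52 − 2q_A − q_E) − 16q_A.
∂π/∂q_A = 36 − 4q_A − q_E = 0 ⇒ q_A = 9 − 0.25q_E.
Similarly q_E = 9.75 − 0.25q_A.
Solving the two reaction functions simultaneously: (1 − (−0.25)(−0.25))q_A = 9 − 0.25·9.75, so 0.9375q_A = 6.5625 and q_A = 7.
Then q_E = 9.75 − 0.25·7 = 8.

7, 8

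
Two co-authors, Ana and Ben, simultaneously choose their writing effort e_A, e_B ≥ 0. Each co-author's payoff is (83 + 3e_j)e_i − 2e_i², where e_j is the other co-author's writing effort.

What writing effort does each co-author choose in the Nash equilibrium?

Ana's payoff is (83 + 3e_B)e_A − 2e_A².
∂π/∂e_A = 83 + 3e_B − 4e_A = 0, so e_A = 20.75 + 0.75e_B.
The game is symmetric, so in equilibrium e_B = e_A: the reaction function gives 0.25e_A = 20.75, hence e_A = 83.

83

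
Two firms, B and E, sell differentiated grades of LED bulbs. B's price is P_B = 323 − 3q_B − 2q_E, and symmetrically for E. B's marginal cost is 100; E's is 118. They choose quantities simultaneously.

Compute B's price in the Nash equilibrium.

187

Firm B's profit: π = q_B(323 − 3q_B − 2q_E) − 100q_B.
∂π/∂q_B = 223 − 6q_B − 2q_E = 0 ⇒ q_B = 223/6 − (1/3)q_E.
Similarly q_E = 205/6 − (1/3)q_B.
Solving the two reaction functions simultaneously: (1 − (−1/3)(−1/3))q_B = 223/6 − (1/3)·(205/6), so (8/9)q_B = 232/9 and q_B = 29.
Then q_E = 205/6 − (1/3)·29 = 24.5.
P_B = 323 − 3·29 − 2·24.5 = 187.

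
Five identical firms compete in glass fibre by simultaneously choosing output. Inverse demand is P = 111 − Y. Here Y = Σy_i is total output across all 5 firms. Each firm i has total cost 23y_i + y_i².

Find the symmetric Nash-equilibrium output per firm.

11

A representative firm's profit is π_i = y_i(111 − Y) − 23y_i − y_i², with Y = y_i + Σ_{j≠i} y_j.
First-order condition: 88 − 4y_i − Σ_{j≠i} y_j = 0.
In a symmetric equilibrium every firm chooses the same y, so Σ_{j≠i} y_j = 4y. The condition becomes 88 − 8y = 0, giving y = 88/8 = 11.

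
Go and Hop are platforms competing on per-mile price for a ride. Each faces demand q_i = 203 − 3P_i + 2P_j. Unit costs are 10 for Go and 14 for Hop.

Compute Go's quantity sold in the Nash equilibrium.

Go's profit: π = (P_{Go} − 10)(203 − 3P_{Go} + 2P_{Hop}).
∂π/∂P_{Go} = 233 − 6P_{Go} + 2P_{Hop} = 0 ⇒ P_{Go} = 233/6 + (1/3)P_{Hop}.
Similarly P_{Hop} = 245/6 + (1/3)P_{Go}.
Solving the two reaction functions simultaneously: (1 − (1/3)(1/3))P_{Go} = 233/6 + (1/3)·(245/6), so (8/9)P_{Go} = 472/9 and P_{Go} = 59.
Then P_{Hop} = 245/6 + (1/3)·59 = 60.5.
q_{Go} = 203 − 3·59 + 2·60.5 = 147.

147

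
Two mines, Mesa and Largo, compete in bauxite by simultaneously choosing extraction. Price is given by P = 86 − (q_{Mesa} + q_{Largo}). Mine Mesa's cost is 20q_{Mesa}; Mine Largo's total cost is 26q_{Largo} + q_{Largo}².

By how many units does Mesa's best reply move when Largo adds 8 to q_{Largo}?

-4

Mine Mesa's profit: π = q_{Mesa}(86 − (q_{Mesa} + q_{Largo})) − 20q_{Mesa}.
∂π/∂q_{Mesa} = 66 − 2q_{Mesa} − q_{Largo} = 0, so q_{Mesa} = 33 − 0.5q_{Largo}.
The reaction-function slope is −0.5, so an 8-unit rise in q_{Largo} moves q_{Mesa} by −0.5 × 8 = −4. Mesa's best response falls — the actions are strategic substitutes.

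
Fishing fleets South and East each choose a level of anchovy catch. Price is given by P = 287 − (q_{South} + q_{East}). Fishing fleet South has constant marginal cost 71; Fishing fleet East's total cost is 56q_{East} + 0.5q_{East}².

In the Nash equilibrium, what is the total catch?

Fishing fleet South's profit: π = q_{South}(287 − (q_{South} + q_{East})) − 71q_{South}.
∂π/∂q_{South} = 216 − 2q_{South} − q_{East} = 0, so q_{South} = 108 − 0.5q_{East}.
For East: ∂π/∂q_{East} = 231 − 3q_{East} − q_{South} = 0 ⇒ q_{East} = 77 − (1/3)q_{South}.
Substituting the second reaction function into the first: q_{South} = 108 − 0.5(77 − (1/3)q_{South}), which gives (5/6)q_{South} = 69.5 ⇒ q_{South} = 83.4.
Then q_{East} = 77 − (1/3)·83.4 = 49.2.
Total catch: 83.4 + 49.2 = 132.6.

132.6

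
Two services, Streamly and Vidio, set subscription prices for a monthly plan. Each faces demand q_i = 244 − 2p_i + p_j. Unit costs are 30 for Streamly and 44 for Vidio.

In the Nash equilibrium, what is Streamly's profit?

10716.48

Streamly's profit: π = (p_{Streamly} − 30)(244 − 2p_{Streamly} + p_{Vidio}).
∂π/∂p_{Streamly} = 304 − 4p_{Streamly} + p_{Vidio} = 0 ⇒ p_{Streamly} = 76 + 0.25p_{Vidio}.
Similarly p_{Vidio} = 83 + 0.25p_{Streamly}.
Substituting the second reaction function into the first: p_{Streamly} = 76 + 0.25(83 + 0.25p_{Streamly}), which gives 0.9375p_{Streamly} = 96.75 ⇒ p_{Streamly} = 103.2.
Then p_{Vidio} = 83 + 0.25·103.2 = 108.8.
q_{Streamly} = 244 − 2·103.2 + 108.8 = 146.4.
Profit = (103.2 − 30)·146.4 = 10716.48.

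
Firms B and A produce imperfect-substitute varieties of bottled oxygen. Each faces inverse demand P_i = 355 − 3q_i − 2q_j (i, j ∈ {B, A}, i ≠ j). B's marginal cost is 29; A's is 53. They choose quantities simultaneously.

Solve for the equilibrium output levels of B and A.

Firm B's profit: π = q_B(355 − 3q_B − 2q_A) − 29q_B.
∂π/∂q_B = 326 − 6q_B − 2q_A = 0 ⇒ q_B = 163/3 − (1/3)q_A.
Similarly q_A = 151/3 − (1/3)q_B.
Plugging q_A into B's best response: q_B = 163/3 − (1/3)(151/3 − (1/3)q_B) ⇒ (8/9)q_B = 338/9, so q_B = 42.25.
Then q_A = 151/3 − (1/3)·42.25 = 36.25.

42.25, 36.25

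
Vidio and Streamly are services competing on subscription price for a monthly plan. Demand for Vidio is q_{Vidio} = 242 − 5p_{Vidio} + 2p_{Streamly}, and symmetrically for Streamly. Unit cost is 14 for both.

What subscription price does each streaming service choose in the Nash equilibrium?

39

Vidio's profit: π = (p_{Vidio} − 14)(242 − 5p_{Vidio} + 2p_{Streamly}).
∂π/∂p_{Vidio} = 312 − 10p_{Vidio} + 2p_{Streamly} = 0 ⇒ p_{Vidio} = 31.2 + 0.2p_{Streamly}.
By symmetry p_{Streamly} = p_{Vidio}; substituting into the reaction function, 0.8p_{Vidio} = 31.2 and p_{Vidio} = 39.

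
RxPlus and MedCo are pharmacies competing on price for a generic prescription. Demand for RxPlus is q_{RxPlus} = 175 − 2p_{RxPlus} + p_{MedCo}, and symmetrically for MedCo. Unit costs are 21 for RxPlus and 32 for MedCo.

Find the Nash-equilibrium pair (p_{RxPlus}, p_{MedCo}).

73.8, 78.2

RxPlus's profit: π = (p_{RxPlus} − 21)(175 − 2p_{RxPlus} + p_{MedCo}).
∂π/∂p_{RxPlus} = 217 − 4p_{RxPlus} + p_{MedCo} = 0 ⇒ p_{RxPlus} = 54.25 + 0.25p_{MedCo}.
Similarly p_{MedCo} = 59.75 + 0.25p_{RxPlus}.
Solving the two reaction functions simultaneously: (1 − (0.25)(0.25))p_{RxPlus} = 54.25 + 0.25·59.75, so 0.9375p_{RxPlus} = 69.1875 and p_{RxPlus} = 73.8.
Then p_{MedCo} = 59.75 + 0.25·73.8 = 78.2.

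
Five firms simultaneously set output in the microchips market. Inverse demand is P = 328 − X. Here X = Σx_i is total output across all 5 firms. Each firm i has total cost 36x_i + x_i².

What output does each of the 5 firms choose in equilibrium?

36.5

A representative firm's profit is π_i = x_i(328 − X) − 36x_i − x_i², with X = x_i + Σ_{j≠i} x_j.
First-order condition: 292 − 4x_i − Σ_{j≠i} x_j = 0.
Imposing symmetry (x_j = x for all j) turns Σ_{j≠i} x_j into 4x, so 292 = 8x and x = 36.5.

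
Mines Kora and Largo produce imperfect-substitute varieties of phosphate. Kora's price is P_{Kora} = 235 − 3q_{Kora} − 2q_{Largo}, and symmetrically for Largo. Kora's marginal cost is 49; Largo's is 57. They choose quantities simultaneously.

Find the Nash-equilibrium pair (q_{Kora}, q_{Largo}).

23.75, 21.75

Mine Kora's profit: π = q_{Kora}(235 − 3q_{Kora} − 2q_{Largo}) − 49q_{Kora}.
∂π/∂q_{Kora} = 186 − 6q_{Kora} − 2q_{Largo} = 0 ⇒ q_{Kora} = 31 − (1/3)q_{Largo}.
Similarly q_{Largo} = 89/3 − (1/3)q_{Kora}.
Substituting the second reaction function into the first: q_{Kora} = 31 − (1/3)(89/3 − (1/3)q_{Kora}), which gives (8/9)q_{Kora} = 190/9 ⇒ q_{Kora} = 23.75.
Then q_{Largo} = 89/3 − (1/3)·23.75 = 21.75.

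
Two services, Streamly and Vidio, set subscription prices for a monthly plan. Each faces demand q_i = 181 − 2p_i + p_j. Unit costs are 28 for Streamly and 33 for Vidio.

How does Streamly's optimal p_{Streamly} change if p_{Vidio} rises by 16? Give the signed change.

4

Streamly's profit: π = (p_{Streamly} − 28)(181 − 2p_{Streamly} + p_{Vidio}).
∂π/∂p_{Streamly} = 237 − 4p_{Streamly} + p_{Vidio} = 0 ⇒ p_{Streamly} = 59.25 + 0.25p_{Vidio}.
The reaction-function slope is 0.25, so a 16-unit rise in p_{Vidio} moves p_{Streamly} by 0.25 × 16 = 4. Streamly's best response rises — the actions are strategic complements.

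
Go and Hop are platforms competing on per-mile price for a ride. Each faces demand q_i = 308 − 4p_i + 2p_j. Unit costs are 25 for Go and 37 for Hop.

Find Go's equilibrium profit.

7956.64

Go's profit: π = (p_{Go} − 25)(308 − 4p_{Go} + 2p_{Hop}).
∂π/∂p_{Go} = 408 − 8p_{Go} + 2p_{Hop} = 0 ⇒ p_{Go} = 51 + 0.25p_{Hop}.
Similarly p_{Hop} = 57 + 0.25p_{Go}.
Plugging p_{Hop} into Go's best response: p_{Go} = 51 + 0.25(57 + 0.25p_{Go}) ⇒ 0.9375p_{Go} = 65.25, so p_{Go} = 69.6.
Then p_{Hop} = 57 + 0.25·69.6 = 74.4.
q_{Go} = 308 − 4·69.6 + 2·74.4 = 178.4.
Profit = (69.6 − 25)·178.4 = 7956.64.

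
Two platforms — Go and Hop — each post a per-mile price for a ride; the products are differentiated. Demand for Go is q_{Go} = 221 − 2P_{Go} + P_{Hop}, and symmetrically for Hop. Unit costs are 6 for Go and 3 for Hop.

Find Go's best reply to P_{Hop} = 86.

Go's profit: π = (P_{Go} − 6)(221 − 2P_{Go} + P_{Hop}).
∂π/∂P_{Go} = 233 − 4P_{Go} + P_{Hop} = 0 ⇒ P_{Go} = 58.25 + 0.25P_{Hop}.
At P_{Hop} = 86: P_{Go} = 58.25 + 0.25·86 = 79.75.

79.75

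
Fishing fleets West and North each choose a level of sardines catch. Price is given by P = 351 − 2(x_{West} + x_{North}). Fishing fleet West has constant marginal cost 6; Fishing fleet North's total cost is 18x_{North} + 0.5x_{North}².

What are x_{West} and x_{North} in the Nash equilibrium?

66.1875, 40.125

Fishing fleet West's profit: π = x_{West}(351 − 2(x_{West} + x_{North})) − 6x_{West}.
∂π/∂x_{West} = 345 − 4x_{West} − 2x_{North} = 0, so x_{West} = 86.25 − 0.5x_{North}.
For North: ∂π/∂x_{North} = 333 − 5x_{North} − 2x_{West} = 0 ⇒ x_{North} = 66.6 − 0.4x_{West}.
Substituting the second reaction function into the first: x_{West} = 86.25 − 0.5(66.6 − 0.4x_{West}), which gives 0.8x_{West} = 52.95 ⇒ x_{West} = 66.1875.
Then x_{North} = 66.6 − 0.4·66.1875 = 40.125.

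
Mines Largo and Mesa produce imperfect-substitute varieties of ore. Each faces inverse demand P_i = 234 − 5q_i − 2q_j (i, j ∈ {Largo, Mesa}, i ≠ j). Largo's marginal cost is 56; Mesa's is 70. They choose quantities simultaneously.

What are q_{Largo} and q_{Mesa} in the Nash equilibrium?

15.125, 13.375

Mine Largo's profit: π = q_{Largo}(234 − 5q_{Largo} − 2q_{Mesa}) − 56q_{Largo}.
∂π/∂q_{Largo} = 178 − 10q_{Largo} − 2q_{Mesa} = 0 ⇒ q_{Largo} = 17.8 − 0.2q_{Mesa}.
Similarly q_{Mesa} = 16.4 − 0.2q_{Largo}.
Substituting the second reaction function into the first: q_{Largo} = 17.8 − 0.2(16.4 − 0.2q_{Largo}), which gives 0.96q_{Largo} = 14.52 ⇒ q_{Largo} = 15.125.
Then q_{Mesa} = 16.4 − 0.2·15.125 = 13.375.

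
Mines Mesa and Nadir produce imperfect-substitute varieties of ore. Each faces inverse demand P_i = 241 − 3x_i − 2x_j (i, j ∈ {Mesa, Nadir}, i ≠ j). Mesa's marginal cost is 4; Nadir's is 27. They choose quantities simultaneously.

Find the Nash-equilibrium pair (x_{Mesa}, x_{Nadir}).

31.0625, 25.3125

Mine Mesa's profit: π = x_{Mesa}(241 − 3x_{Mesa} − 2x_{Nadir}) − 4x_{Mesa}.
∂π/∂x_{Mesa} = 237 − 6x_{Mesa} − 2x_{Nadir} = 0 ⇒ x_{Mesa} = 39.5 − (1/3)x_{Nadir}.
Similarly x_{Nadir} = 107/3 − (1/3)x_{Mesa}.
Plugging x_{Nadir} into Mesa's best response: x_{Mesa} = 39.5 − (1/3)(107/3 − (1/3)x_{Mesa}) ⇒ (8/9)x_{Mesa} = 497/18, so x_{Mesa} = 31.0625.
Then x_{Nadir} = 107/3 − (1/3)·31.0625 = 25.3125.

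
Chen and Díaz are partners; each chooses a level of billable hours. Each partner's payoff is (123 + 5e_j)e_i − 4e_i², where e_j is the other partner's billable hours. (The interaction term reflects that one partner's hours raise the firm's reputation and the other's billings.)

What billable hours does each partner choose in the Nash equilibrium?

41

Chen's payoff is (123 + 5e_D)e_C − 4e_C².
∂π/∂e_C = 123 + 5e_D − 8e_C = 0, so e_C = 15.375 + 0.625e_D.
Setting e_C = e_D in the reaction function: e_C = 15.375 + 0.625e_C, so e_C = 15.375 / 0.375 = 41.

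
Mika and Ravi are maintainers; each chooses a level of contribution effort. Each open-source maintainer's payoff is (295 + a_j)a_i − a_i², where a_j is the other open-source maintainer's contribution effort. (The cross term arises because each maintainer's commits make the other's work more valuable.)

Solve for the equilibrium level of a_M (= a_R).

Mika's payoff is (295 + a_R)a_M − a_M².
∂π/∂a_M = 295 + a_R − 2a_M = 0, so a_M = 147.5 + 0.5a_R.
By symmetry a_R = a_M; substituting into the reaction function, 0.5a_M = 147.5 and a_M = 295.

295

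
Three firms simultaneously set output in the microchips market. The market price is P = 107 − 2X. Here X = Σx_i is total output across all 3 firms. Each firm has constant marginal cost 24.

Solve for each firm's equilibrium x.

A representative firm's profit is π_i = x_i(107 − 2X) − 24x_i, with X = x_i + Σ_{j≠i} x_j.
First-order condition: 83 − 4x_i − 2Σ_{j≠i} x_j = 0.
With identical firms, set every x_j = x: then 83 − 4x − 4x = 0, i.e. x = 83/8 = 10.375.

10.375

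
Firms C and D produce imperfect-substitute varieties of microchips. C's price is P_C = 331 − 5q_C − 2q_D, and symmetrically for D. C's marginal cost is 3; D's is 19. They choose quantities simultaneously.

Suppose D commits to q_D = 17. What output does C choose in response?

Firm C's profit: π = q_C(331 − 5q_C − 2q_D) − 3q_C.
∂π/∂q_C = 328 − 10q_C − 2q_D = 0 ⇒ q_C = 32.8 − 0.2q_D.
At q_D = 17: q_C = 32.8 − 0.2·17 = 29.4.

29.4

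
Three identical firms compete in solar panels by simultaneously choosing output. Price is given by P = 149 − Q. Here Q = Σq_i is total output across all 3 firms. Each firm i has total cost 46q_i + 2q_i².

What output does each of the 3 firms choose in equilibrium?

A representative firm's profit is π_i = q_i(149 − Q) − 46q_i − 2q_i², with Q = q_i + Σ_{j≠i} q_j.
First-order condition: 103 − 6q_i − Σ_{j≠i} q_j = 0.
In a symmetric equilibrium every firm chooses the same q, so Σ_{j≠i} q_j = 2q. The condition becomes 103 − 8q = 0, giving q = 103/8 = 12.875.

12.875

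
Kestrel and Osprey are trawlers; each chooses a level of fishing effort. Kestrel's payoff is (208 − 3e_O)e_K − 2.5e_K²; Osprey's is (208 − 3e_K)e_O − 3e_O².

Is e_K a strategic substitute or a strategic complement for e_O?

strategic substitutes

Expanding Kestrel's payoff: 208e_K − 3e_Oe_K − 2.5e_K².
∂π/∂e_K = 208 − 3e_O − 5e_K = 0, so e_K = 41.6 − 0.6e_O.
The best-response slope de_K/de_O = −0.6 < 0: the reaction function is downward-sloping, so the choices are strategic substitutes.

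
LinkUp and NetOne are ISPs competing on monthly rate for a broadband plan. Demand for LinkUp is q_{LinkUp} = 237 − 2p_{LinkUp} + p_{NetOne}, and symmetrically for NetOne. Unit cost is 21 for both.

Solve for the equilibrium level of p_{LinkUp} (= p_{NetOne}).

LinkUp's profit: π = (p_{LinkUp} − 21)(237 − 2p_{LinkUp} + p_{NetOne}).
∂π/∂p_{LinkUp} = 279 − 4p_{LinkUp} + p_{NetOne} = 0 ⇒ p_{LinkUp} = 69.75 + 0.25p_{NetOne}.
The game is symmetric, so in equilibrium p_{NetOne} = p_{LinkUp}: the reaction function gives 0.75p_{LinkUp} = 69.75, hence p_{LinkUp} = 93.

93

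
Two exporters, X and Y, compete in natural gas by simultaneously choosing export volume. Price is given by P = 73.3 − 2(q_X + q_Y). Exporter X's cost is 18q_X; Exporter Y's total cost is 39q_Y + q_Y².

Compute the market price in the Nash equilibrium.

44.32

Exporter X's profit: π = q_X(73.3 − 2(q_X + q_Y)) − 18q_X.
∂π/∂q_X = 55.3 − 4q_X − 2q_Y = 0, so q_X = 13.825 − 0.5q_Y.
For Y: ∂π/∂q_Y = 34.3 − 6q_Y − 2q_X = 0 ⇒ q_Y = 343/60 − (1/3)q_X.
Solving the two reaction functions simultaneously: (1 − (−0.5)(−1/3))q_X = 13.825 − 0.5·(343/60), so (5/6)q_X = 329/30 and q_X = 13.16.
Then q_Y = 343/60 − (1/3)·13.16 = 1.33.
Equilibrium price: P = 73.3 − 2·14.49 = 44.32.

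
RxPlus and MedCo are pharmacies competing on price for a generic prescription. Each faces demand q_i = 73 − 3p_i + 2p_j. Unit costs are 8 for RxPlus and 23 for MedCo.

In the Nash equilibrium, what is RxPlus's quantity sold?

57.1875

RxPlus's profit: π = (p_{RxPlus} − 8)(73 − 3p_{RxPlus} + 2p_{MedCo}).
∂π/∂p_{RxPlus} = 97 − 6p_{RxPlus} + 2p_{MedCo} = 0 ⇒ p_{RxPlus} = 97/6 + (1/3)p_{MedCo}.
Similarly p_{MedCo} = 71/3 + (1/3)p_{RxPlus}.
Solving the two reaction functions simultaneously: (1 − (1/3)(1/3))p_{RxPlus} = 97/6 + (1/3)·(71/3), so (8/9)p_{RxPlus} = 433/18 and p_{RxPlus} = 27.0625.
Then p_{MedCo} = 71/3 + (1/3)·27.0625 = 32.6875.
q_{RxPlus} = 73 − 3·27.0625 + 2·32.6875 = 57.1875.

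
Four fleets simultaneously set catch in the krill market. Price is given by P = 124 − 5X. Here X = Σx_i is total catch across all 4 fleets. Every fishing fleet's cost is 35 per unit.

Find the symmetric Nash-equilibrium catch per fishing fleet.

3.56

A representative fishing fleet's profit is π_i = x_i(124 − 5X) − 35x_i, with X = x_i + Σ_{j≠i} x_j.
First-order condition: 89 − 10x_i − 5Σ_{j≠i} x_j = 0.
With identical fishing fleets, set every x_j = x: then 89 − 10x − 15x = 0, i.e. x = 89/25 = 3.56.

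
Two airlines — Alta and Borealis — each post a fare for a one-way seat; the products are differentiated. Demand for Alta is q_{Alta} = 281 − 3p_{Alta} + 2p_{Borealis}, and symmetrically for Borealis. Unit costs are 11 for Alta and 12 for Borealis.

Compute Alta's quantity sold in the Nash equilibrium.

203.0625

Alta's profit: π = (p_{Alta} − 11)(281 − 3p_{Alta} + 2p_{Borealis}).
∂π/∂p_{Alta} = 314 − 6p_{Alta} + 2p_{Borealis} = 0 ⇒ p_{Alta} = 157/3 + (1/3)p_{Borealis}.
Similarly p_{Borealis} = 317/6 + (1/3)p_{Alta}.
Substituting the second reaction function into the first: p_{Alta} = 157/3 + (1/3)(317/6 + (1/3)p_{Alta}), which gives (8/9)p_{Alta} = 1259/18 ⇒ p_{Alta} = 78.6875.
Then p_{Borealis} = 317/6 + (1/3)·78.6875 = 79.0625.
q_{Alta} = 281 − 3·78.6875 + 2·79.0625 = 203.0625.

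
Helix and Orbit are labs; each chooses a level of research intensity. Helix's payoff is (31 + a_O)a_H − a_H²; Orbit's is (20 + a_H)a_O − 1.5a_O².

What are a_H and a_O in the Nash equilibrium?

22.6, 14.2

Expanding Helix's payoff: 31a_H + a_Oa_H − a_H².
∂π/∂a_H = 31 + a_O − 2a_H = 0, so a_H = 15.5 + 0.5a_O.
Likewise for Orbit: a_O = 20/3 + (1/3)a_H.
Plugging a_O into Helix's best response: a_H = 15.5 + 0.5(20/3 + (1/3)a_H) ⇒ (5/6)a_H = 113/6, so a_H = 22.6.
Then a_O = 20/3 + (1/3)·22.6 = 14.2.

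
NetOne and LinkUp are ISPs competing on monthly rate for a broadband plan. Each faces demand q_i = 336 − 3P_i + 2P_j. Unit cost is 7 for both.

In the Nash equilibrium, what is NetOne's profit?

20295.1875

NetOne's profit: π = (P_{NetOne} − 7)(336 − 3P_{NetOne} + 2P_{LinkUp}).
∂π/∂P_{NetOne} = 357 − 6P_{NetOne} + 2P_{LinkUp} = 0 ⇒ P_{NetOne} = 59.5 + (1/3)P_{LinkUp}.
Setting P_{NetOne} = P_{LinkUp} in the reaction function: P_{NetOne} = 59.5 + (1/3)P_{NetOne}, so P_{NetOne} = 59.5 / (2/3) = 89.25.
q_{NetOne} = 336 − 3·89.25 + 2·89.25 = 246.75.
Profit = (89.25 − 7)·246.75 = 20295.1875.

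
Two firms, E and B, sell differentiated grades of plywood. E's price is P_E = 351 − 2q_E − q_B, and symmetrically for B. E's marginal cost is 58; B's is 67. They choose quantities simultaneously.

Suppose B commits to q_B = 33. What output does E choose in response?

Firm E's profit: π = q_E(351 − 2q_E − q_B) − 58q_E.
∂π/∂q_E = 293 − 4q_E − q_B = 0 ⇒ q_E = 73.25 − 0.25q_B.
At q_B = 33: q_E = 73.25 − 0.25·33 = 65.

65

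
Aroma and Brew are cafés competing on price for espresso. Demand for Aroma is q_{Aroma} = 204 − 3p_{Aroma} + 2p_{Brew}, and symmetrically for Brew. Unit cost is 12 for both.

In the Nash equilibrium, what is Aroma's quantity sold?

Aroma's profit: π = (p_{Aroma} − 12)(204 − 3p_{Aroma} + 2p_{Brew}).
∂π/∂p_{Aroma} = 240 − 6p_{Aroma} + 2p_{Brew} = 0 ⇒ p_{Aroma} = 40 + (1/3)p_{Brew}.
The game is symmetric, so in equilibrium p_{Brew} = p_{Aroma}: the reaction function gives (2/3)p_{Aroma} = 40, hence p_{Aroma} = 60.
q_{Aroma} = 204 − 3·60 + 2·60 = 144.

144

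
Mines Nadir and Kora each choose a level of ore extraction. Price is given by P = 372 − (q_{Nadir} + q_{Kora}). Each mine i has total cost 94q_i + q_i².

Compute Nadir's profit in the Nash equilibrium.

Mine Nadir's profit: π = q_{Nadir}(372 − (q_{Nadir} + q_{Kora})) − 94q_{Nadir} − q_{Nadir}².
∂π/∂q_{Nadir} = 278 − 4q_{Nadir} − q_{Kora} = 0, so q_{Nadir} = 69.5 − 0.25q_{Kora}.
Setting q_{Nadir} = q_{Kora} in the reaction function: q_{Nadir} = 69.5 − 0.25q_{Nadir}, so q_{Nadir} = 69.5 / 1.25 = 55.6.
Price P = 372 − 111.2 = 260.8.
Nadir's profit: (260.8 − 94)·55.6 − (55.6)² = 6182.72.

6182.72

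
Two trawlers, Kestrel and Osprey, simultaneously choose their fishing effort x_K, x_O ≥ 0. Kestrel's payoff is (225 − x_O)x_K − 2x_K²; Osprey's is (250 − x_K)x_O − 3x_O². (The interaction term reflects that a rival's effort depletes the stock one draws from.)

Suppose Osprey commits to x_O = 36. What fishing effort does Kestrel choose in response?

Expanding Kestrel's payoff: 225x_K − x_Ox_K − 2x_K².
∂π/∂x_K = 225 − x_O − 4x_K = 0, so x_K = 56.25 − 0.25x_O.
At x_O = 36: x_K = 56.25 − 0.25·36 = 47.25.

47.25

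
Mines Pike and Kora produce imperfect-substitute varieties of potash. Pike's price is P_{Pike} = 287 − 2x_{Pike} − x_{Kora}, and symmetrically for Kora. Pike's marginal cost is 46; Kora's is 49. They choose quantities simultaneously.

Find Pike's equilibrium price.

142.8

Mine Pike's profit: π = x_{Pike}(287 − 2x_{Pike} − x_{Kora}) − 46x_{Pike}.
∂π/∂x_{Pike} = 241 − 4x_{Pike} − x_{Kora} = 0 ⇒ x_{Pike} = 60.25 − 0.25x_{Kora}.
Similarly x_{Kora} = 59.5 − 0.25x_{Pike}.
Substituting the second reaction function into the first: x_{Pike} = 60.25 − 0.25(59.5 − 0.25x_{Pike}), which gives 0.9375x_{Pike} = 45.375 ⇒ x_{Pike} = 48.4.
Then x_{Kora} = 59.5 − 0.25·48.4 = 47.4.
P_{Pike} = 287 − 2·48.4 − 47.4 = 142.8.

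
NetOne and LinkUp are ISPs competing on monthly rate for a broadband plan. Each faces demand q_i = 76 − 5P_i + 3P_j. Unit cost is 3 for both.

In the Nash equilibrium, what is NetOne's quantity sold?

50

NetOne's profit: π = (P_{NetOne} − 3)(76 − 5P_{NetOne} + 3P_{LinkUp}).
∂π/∂P_{NetOne} = 91 − 10P_{NetOne} + 3P_{LinkUp} = 0 ⇒ P_{NetOne} = 9.1 + 0.3P_{LinkUp}.
By symmetry P_{LinkUp} = P_{NetOne}; substituting into the reaction function, 0.7P_{NetOne} = 9.1 and P_{NetOne} = 13.
q_{NetOne} = 76 − 5·13 + 3·13 = 50.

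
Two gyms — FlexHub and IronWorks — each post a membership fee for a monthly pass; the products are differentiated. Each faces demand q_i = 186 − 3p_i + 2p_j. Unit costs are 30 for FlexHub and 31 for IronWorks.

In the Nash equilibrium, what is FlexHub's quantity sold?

117.5625

FlexHub's profit: π = (p_{FlexHub} − 30)(186 − 3p_{FlexHub} + 2p_{IronWorks}).
∂π/∂p_{FlexHub} = 276 − 6p_{FlexHub} + 2p_{IronWorks} = 0 ⇒ p_{FlexHub} = 46 + (1/3)p_{IronWorks}.
Similarly p_{IronWorks} = 46.5 + (1/3)p_{FlexHub}.
Plugging p_{IronWorks} into FlexHub's best response: p_{FlexHub} = 46 + (1/3)(46.5 + (1/3)p_{FlexHub}) ⇒ (8/9)p_{FlexHub} = 61.5, so p_{FlexHub} = 69.1875.
Then p_{IronWorks} = 46.5 + (1/3)·69.1875 = 69.5625.
q_{FlexHub} = 186 − 3·69.1875 + 2·69.5625 = 117.5625.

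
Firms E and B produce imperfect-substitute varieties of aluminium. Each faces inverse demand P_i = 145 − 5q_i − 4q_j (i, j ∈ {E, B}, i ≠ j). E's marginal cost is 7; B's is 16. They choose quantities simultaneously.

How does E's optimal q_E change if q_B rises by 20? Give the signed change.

-8

Firm E's profit: π = q_E(145 − 5q_E − 4q_B) − 7q_E.
∂π/∂q_E = 138 − 10q_E − 4q_B = 0 ⇒ q_E = 13.8 − 0.4q_B.
The reaction-function slope is −0.4, so a 20-unit rise in q_B moves q_E by −0.4 × 20 = −8. E's best response falls — the actions are strategic substitutes.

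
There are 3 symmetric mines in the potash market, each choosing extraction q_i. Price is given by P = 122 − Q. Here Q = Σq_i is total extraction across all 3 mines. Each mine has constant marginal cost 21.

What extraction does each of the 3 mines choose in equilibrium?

A representative mine's profit is π_i = q_i(122 − Q) − 21q_i, with Q = q_i + Σ_{j≠i} q_j.
First-order condition: 101 − 2q_i − Σ_{j≠i} q_j = 0.
With identical mines, set every q_j = q: then 101 − 2q − 2q = 0, i.e. q = 101/4 = 25.25.

25.25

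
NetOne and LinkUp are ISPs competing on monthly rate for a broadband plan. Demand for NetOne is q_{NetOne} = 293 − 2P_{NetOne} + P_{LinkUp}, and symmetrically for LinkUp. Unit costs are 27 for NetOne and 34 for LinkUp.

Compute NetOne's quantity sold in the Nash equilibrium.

179.2

NetOne's profit: π = (P_{NetOne} − 27)(293 − 2P_{NetOne} + P_{LinkUp}).
∂π/∂P_{NetOne} = 347 − 4P_{NetOne} + P_{LinkUp} = 0 ⇒ P_{NetOne} = 86.75 + 0.25P_{LinkUp}.
Similarly P_{LinkUp} = 90.25 + 0.25P_{NetOne}.
Substituting the second reaction function into the first: P_{NetOne} = 86.75 + 0.25(90.25 + 0.25P_{NetOne}), which gives 0.9375P_{NetOne} = 109.3125 ⇒ P_{NetOne} = 116.6.
Then P_{LinkUp} = 90.25 + 0.25·116.6 = 119.4.
q_{NetOne} = 293 − 2·116.6 + 119.4 = 179.2.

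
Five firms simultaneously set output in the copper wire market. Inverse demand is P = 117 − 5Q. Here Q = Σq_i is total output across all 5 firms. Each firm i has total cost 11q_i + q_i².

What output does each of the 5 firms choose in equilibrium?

3.3125

A representative firm's profit is π_i = q_i(117 − 5Q) − 11q_i − q_i², with Q = q_i + Σ_{j≠i} q_j.
First-order condition: 106 − 12q_i − 5Σ_{j≠i} q_j = 0.
Imposing symmetry (q_j = q for all j) turns Σ_{j≠i} q_j into 4q, so 106 = 32q and q = 3.3125.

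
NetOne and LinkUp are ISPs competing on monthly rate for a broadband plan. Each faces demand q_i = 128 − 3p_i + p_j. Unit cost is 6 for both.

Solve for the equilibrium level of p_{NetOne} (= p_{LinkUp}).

NetOne's profit: π = (p_{NetOne} − 6)(128 − 3p_{NetOne} + p_{LinkUp}).
∂π/∂p_{NetOne} = 146 − 6p_{NetOne} + p_{LinkUp} = 0 ⇒ p_{NetOne} = 73/3 + (1/6)p_{LinkUp}.
Setting p_{NetOne} = p_{LinkUp} in the reaction function: p_{NetOne} = 73/3 + (1/6)p_{NetOne}, so p_{NetOne} = (73/3) / (5/6) = 29.2.

29.2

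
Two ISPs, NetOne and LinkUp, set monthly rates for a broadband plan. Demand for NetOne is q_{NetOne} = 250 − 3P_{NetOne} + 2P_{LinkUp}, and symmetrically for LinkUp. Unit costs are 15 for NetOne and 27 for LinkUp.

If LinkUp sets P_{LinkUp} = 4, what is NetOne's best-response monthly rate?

50.5

NetOne's profit: π = (P_{NetOne} − 15)(250 − 3P_{NetOne} + 2P_{LinkUp}).
∂π/∂P_{NetOne} = 295 − 6P_{NetOne} + 2P_{LinkUp} = 0 ⇒ P_{NetOne} = 295/6 + (1/3)P_{LinkUp}.
At P_{LinkUp} = 4: P_{NetOne} = 295/6 + (1/3)·4 = 50.5.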